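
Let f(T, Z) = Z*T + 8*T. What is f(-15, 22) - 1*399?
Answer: -849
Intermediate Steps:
f(T, Z) = 8*T + T*Z (f(T, Z) = T*Z + 8*T = 8*T + T*Z)
f(-15, 22) - 1*399 = -15*(8 + 22) - 1*399 = -15*30 - 399 = -450 - 399 = -849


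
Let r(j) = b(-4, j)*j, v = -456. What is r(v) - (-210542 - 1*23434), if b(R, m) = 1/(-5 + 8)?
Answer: 233824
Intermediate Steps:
b(R, m) = ⅓ (b(R, m) = 1/3 = ⅓)
r(j) = j/3
r(v) - (-210542 - 1*23434) = (⅓)*(-456) - (-210542 - 1*23434) = -152 - (-210542 - 23434) = -152 - 1*(-233976) = -152 + 233976 = 233824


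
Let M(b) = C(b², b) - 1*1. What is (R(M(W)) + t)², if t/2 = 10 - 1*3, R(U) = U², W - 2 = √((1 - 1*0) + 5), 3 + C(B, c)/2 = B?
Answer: 581073 + 235872*√6 ≈ 1.1588e+6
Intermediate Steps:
C(B, c) = -6 + 2*B
W = 2 + √6 (W = 2 + √((1 - 1*0) + 5) = 2 + √((1 + 0) + 5) = 2 + √(1 + 5) = 2 + √6 ≈ 4.4495)
M(b) = -7 + 2*b² (M(b) = (-6 + 2*b²) - 1*1 = (-6 + 2*b²) - 1 = -7 + 2*b²)
t = 14 (t = 2*(10 - 1*3) = 2*(10 - 3) = 2*7 = 14)
(R(M(W)) + t)² = ((-7 + 2*(2 + √6)²)² + 14)² = (14 + (-7 + 2*(2 + √6)²)²)²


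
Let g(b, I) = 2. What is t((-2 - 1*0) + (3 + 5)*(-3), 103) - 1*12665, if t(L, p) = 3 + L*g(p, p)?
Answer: -12714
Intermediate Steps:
t(L, p) = 3 + 2*L (t(L, p) = 3 + L*2 = 3 + 2*L)
t((-2 - 1*0) + (3 + 5)*(-3), 103) - 1*12665 = (3 + 2*((-2 - 1*0) + (3 + 5)*(-3))) - 1*12665 = (3 + 2*((-2 + 0) + 8*(-3))) - 12665 = (3 + 2*(-2 - 24)) - 12665 = (3 + 2*(-26)) - 12665 = (3 - 52) - 12665 = -49 - 12665 = -12714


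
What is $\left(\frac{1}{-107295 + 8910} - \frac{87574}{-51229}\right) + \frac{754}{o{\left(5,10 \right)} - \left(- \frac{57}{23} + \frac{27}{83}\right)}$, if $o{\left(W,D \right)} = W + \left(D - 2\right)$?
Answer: $\frac{7503975800334137}{145796857727955} \approx 51.469$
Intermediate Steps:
$o{\left(W,D \right)} = -2 + D + W$ ($o{\left(W,D \right)} = W + \left(D - 2\right) = W + \left(-2 + D\right) = -2 + D + W$)
$\left(\frac{1}{-107295 + 8910} - \frac{87574}{-51229}\right) + \frac{754}{o{\left(5,10 \right)} - \left(- \frac{57}{23} + \frac{27}{83}\right)} = \left(\frac{1}{-107295 + 8910} - \frac{87574}{-51229}\right) + \frac{754}{\left(-2 + 10 + 5\right) - \left(- \frac{57}{23} + \frac{27}{83}\right)} = \left(\frac{1}{-98385} - - \frac{87574}{51229}\right) + \frac{754}{13 - - \frac{4110}{1909}} = \left(- \frac{1}{98385} + \frac{87574}{51229}\right) + \frac{754}{13 + \left(- \frac{27}{83} + \frac{57}{23}\right)} = \frac{8615916761}{5040165165} + \frac{754}{13 + \frac{4110}{1909}} = \frac{8615916761}{5040165165} + \frac{754}{\frac{28927}{1909}} = \frac{8615916761}{5040165165} + 754 \cdot \frac{1909}{28927} = \frac{8615916761}{5040165165} + \frac{1439386}{28927} = \frac{7503975800334137}{145796857727955}$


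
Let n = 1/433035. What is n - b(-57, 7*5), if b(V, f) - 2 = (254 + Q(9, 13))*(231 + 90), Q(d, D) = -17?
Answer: -32944869764/433035 ≈ -76079.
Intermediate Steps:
n = 1/433035 ≈ 2.3093e-6
b(V, f) = 76079 (b(V, f) = 2 + (254 - 17)*(231 + 90) = 2 + 237*321 = 2 + 76077 = 76079)
n - b(-57, 7*5) = 1/433035 - 1*76079 = 1/433035 - 76079 = -32944869764/433035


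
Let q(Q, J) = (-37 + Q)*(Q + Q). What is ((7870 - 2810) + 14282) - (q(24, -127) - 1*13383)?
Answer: 33349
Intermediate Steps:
q(Q, J) = 2*Q*(-37 + Q) (q(Q, J) = (-37 + Q)*(2*Q) = 2*Q*(-37 + Q))
((7870 - 2810) + 14282) - (q(24, -127) - 1*13383) = ((7870 - 2810) + 14282) - (2*24*(-37 + 24) - 1*13383) = (5060 + 14282) - (2*24*(-13) - 13383) = 19342 - (-624 - 13383) = 19342 - 1*(-14007) = 19342 + 14007 = 33349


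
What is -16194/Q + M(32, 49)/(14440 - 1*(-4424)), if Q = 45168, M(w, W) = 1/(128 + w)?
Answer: -1018277779/2840163840 ≈ -0.35853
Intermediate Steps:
-16194/Q + M(32, 49)/(14440 - 1*(-4424)) = -16194/45168 + 1/((128 + 32)*(14440 - 1*(-4424))) = -16194*1/45168 + 1/(160*(14440 + 4424)) = -2699/7528 + (1/160)/18864 = -2699/7528 + (1/160)*(1/18864) = -2699/7528 + 1/3018240 = -1018277779/2840163840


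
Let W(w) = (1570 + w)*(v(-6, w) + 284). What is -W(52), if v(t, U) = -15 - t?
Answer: -446050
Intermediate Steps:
W(w) = 431750 + 275*w (W(w) = (1570 + w)*((-15 - 1*(-6)) + 284) = (1570 + w)*((-15 + 6) + 284) = (1570 + w)*(-9 + 284) = (1570 + w)*275 = 431750 + 275*w)
-W(52) = -(431750 + 275*52) = -(431750 + 14300) = -1*446050 = -446050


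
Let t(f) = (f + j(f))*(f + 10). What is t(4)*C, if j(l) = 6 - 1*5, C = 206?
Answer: 14420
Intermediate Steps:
j(l) = 1 (j(l) = 6 - 5 = 1)
t(f) = (1 + f)*(10 + f) (t(f) = (f + 1)*(f + 10) = (1 + f)*(10 + f))
t(4)*C = (10 + 4**2 + 11*4)*206 = (10 + 16 + 44)*206 = 70*206 = 14420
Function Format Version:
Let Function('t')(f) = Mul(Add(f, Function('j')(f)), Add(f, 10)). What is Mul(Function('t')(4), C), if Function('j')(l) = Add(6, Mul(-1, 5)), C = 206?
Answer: 14420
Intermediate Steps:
Function('j')(l) = 1 (Function('j')(l) = Add(6, -5) = 1)
Function('t')(f) = Mul(Add(1, f), Add(10, f)) (Function('t')(f) = Mul(Add(f, 1), Add(f, 10)) = Mul(Add(1, f), Add(10, f)))
Mul(Function('t')(4), C) = Mul(Add(10, Pow(4, 2), Mul(11, 4)), 206) = Mul(Add(10, 16, 44), 206) = Mul(70, 206) = 14420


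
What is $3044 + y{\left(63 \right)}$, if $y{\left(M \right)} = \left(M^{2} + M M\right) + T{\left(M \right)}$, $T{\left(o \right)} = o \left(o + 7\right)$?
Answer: $15392$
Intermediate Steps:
$T{\left(o \right)} = o \left(7 + o\right)$
$y{\left(M \right)} = 2 M^{2} + M \left(7 + M\right)$ ($y{\left(M \right)} = \left(M^{2} + M M\right) + M \left(7 + M\right) = \left(M^{2} + M^{2}\right) + M \left(7 + M\right) = 2 M^{2} + M \left(7 + M\right)$)
$3044 + y{\left(63 \right)} = 3044 + 63 \left(7 + 3 \cdot 63\right) = 3044 + 63 \left(7 + 189\right) = 3044 + 63 \cdot 196 = 3044 + 12348 = 15392$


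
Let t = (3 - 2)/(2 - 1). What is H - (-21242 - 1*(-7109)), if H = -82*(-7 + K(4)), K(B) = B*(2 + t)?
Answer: 13723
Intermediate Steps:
t = 1 (t = 1/1 = 1*1 = 1)
K(B) = 3*B (K(B) = B*(2 + 1) = B*3 = 3*B)
H = -410 (H = -82*(-7 + 3*4) = -82*(-7 + 12) = -82*5 = -410)
H - (-21242 - 1*(-7109)) = -410 - (-21242 - 1*(-7109)) = -410 - (-21242 + 7109) = -410 - 1*(-14133) = -410 + 14133 = 13723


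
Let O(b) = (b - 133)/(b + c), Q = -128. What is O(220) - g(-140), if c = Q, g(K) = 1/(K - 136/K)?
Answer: 213281/223836 ≈ 0.95284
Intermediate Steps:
c = -128
O(b) = (-133 + b)/(-128 + b) (O(b) = (b - 133)/(b - 128) = (-133 + b)/(-128 + b))
O(220) - g(-140) = (-133 + 220)/(-128 + 220) - (-140)/(-136 + (-140)²) = 87/92 - (-140)/(-136 + 19600) = (1/92)*87 - (-140)/19464 = 87/92 - (-140)/19464 = 87/92 - 1*(-35/4866) = 87/92 + 35/4866 = 213281/223836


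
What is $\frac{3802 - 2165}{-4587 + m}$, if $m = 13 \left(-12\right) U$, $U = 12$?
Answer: $- \frac{1637}{6459} \approx -0.25344$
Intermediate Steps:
$m = -1872$ ($m = 13 \left(-12\right) 12 = \left(-156\right) 12 = -1872$)
$\frac{3802 - 2165}{-4587 + m} = \frac{3802 - 2165}{-4587 - 1872} = \frac{1637}{-6459} = 1637 \left(- \frac{1}{6459}\right) = - \frac{1637}{6459}$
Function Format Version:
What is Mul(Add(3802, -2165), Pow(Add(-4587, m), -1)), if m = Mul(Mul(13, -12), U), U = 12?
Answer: Rational(-1637, 6459) ≈ -0.25344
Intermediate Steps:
m = -1872 (m = Mul(Mul(13, -12), 12) = Mul(-156, 12) = -1872)
Mul(Add(3802, -2165), Pow(Add(-4587, m), -1)) = Mul(Add(3802, -2165), Pow(Add(-4587, -1872), -1)) = Mul(1637, Pow(-6459, -1)) = Mul(1637, Rational(-1, 6459)) = Rational(-1637, 6459)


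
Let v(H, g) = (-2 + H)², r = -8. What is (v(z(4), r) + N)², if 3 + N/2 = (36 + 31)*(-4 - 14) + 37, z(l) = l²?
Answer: 4613904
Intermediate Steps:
N = -2344 (N = -6 + 2*((36 + 31)*(-4 - 14) + 37) = -6 + 2*(67*(-18) + 37) = -6 + 2*(-1206 + 37) = -6 + 2*(-1169) = -6 - 2338 = -2344)
(v(z(4), r) + N)² = ((-2 + 4²)² - 2344)² = ((-2 + 16)² - 2344)² = (14² - 2344)² = (196 - 2344)² = (-2148)² = 4613904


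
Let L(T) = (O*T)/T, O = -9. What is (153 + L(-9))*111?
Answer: 15984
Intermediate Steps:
L(T) = -9 (L(T) = (-9*T)/T = -9)
(153 + L(-9))*111 = (153 - 9)*111 = 144*111 = 15984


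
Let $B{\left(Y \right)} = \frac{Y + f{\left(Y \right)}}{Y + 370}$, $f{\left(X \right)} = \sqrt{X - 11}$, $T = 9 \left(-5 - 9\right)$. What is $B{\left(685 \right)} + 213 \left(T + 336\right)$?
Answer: $\frac{9438167}{211} + \frac{\sqrt{674}}{1055} \approx 44731.0$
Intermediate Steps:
$T = -126$ ($T = 9 \left(-14\right) = -126$)
$f{\left(X \right)} = \sqrt{-11 + X}$
$B{\left(Y \right)} = \frac{Y + \sqrt{-11 + Y}}{370 + Y}$ ($B{\left(Y \right)} = \frac{Y + \sqrt{-11 + Y}}{Y + 370} = \frac{Y + \sqrt{-11 + Y}}{370 + Y}$)
$B{\left(685 \right)} + 213 \left(T + 336\right) = \frac{685 + \sqrt{-11 + 685}}{370 + 685} + 213 \left(-126 + 336\right) = \frac{685 + \sqrt{674}}{1055} + 213 \cdot 210 = \frac{685 + \sqrt{674}}{1055} + 44730 = \left(\frac{137}{211} + \frac{\sqrt{674}}{1055}\right) + 44730 = \frac{9438167}{211} + \frac{\sqrt{674}}{1055}$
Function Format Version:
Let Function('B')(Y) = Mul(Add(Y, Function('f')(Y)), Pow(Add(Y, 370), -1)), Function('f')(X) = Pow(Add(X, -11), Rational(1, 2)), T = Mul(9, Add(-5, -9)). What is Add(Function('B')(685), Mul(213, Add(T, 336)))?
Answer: Add(Rational(9438167, 211), Mul(Rational(1, 1055), Pow(674, Rational(1, 2)))) ≈ 44731.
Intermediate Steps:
T = -126 (T = Mul(9, -14) = -126)
Function('f')(X) = Pow(Add(-11, X), Rational(1, 2))
Function('B')(Y) = Mul(Pow(Add(370, Y), -1), Add(Y, Pow(Add(-11, Y), Rational(1, 2)))) (Function('B')(Y) = Mul(Add(Y, Pow(Add(-11, Y), Rational(1, 2))), Pow(Add(Y, 370), -1)) = Mul(Add(Y, Pow(Add(-11, Y), Rational(1, 2))), Pow(Add(370, Y), -1)) = Mul(Pow(Add(370, Y), -1), Add(Y, Pow(Add(-11, Y), Rational(1, 2)))))
Add(Function('B')(685), Mul(213, Add(T, 336))) = Add(Mul(Pow(Add(370, 685), -1), Add(685, Pow(Add(-11, 685), Rational(1, 2)))), Mul(213, Add(-126, 336))) = Add(Mul(Pow(1055, -1), Add(685, Pow(674, Rational(1, 2)))), Mul(213, 210)) = Add(Mul(Rational(1, 1055), Add(685, Pow(674, Rational(1, 2)))), 44730) = Add(Add(Rational(137, 211), Mul(Rational(1, 1055), Pow(674, Rational(1, 2)))), 44730) = Add(Rational(9438167, 211), Mul(Rational(1, 1055), Pow(674, Rational(1, 2))))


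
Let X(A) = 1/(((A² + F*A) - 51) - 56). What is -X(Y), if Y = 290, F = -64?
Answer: -1/65433 ≈ -1.5283e-5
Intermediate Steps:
X(A) = 1/(-107 + A² - 64*A) (X(A) = 1/(((A² - 64*A) - 51) - 56) = 1/((-51 + A² - 64*A) - 56) = 1/(-107 + A² - 64*A))
-X(Y) = -1/(-107 + 290² - 64*290) = -1/(-107 + 84100 - 18560) = -1/65433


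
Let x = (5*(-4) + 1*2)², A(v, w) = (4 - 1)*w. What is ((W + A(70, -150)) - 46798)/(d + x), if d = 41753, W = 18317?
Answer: -4133/6011 ≈ -0.68757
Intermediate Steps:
A(v, w) = 3*w
x = 324 (x = (-20 + 2)² = (-18)² = 324)
((W + A(70, -150)) - 46798)/(d + x) = ((18317 + 3*(-150)) - 46798)/(41753 + 324) = ((18317 - 450) - 46798)/42077 = (17867 - 46798)*(1/42077) = -28931*1/42077 = -4133/6011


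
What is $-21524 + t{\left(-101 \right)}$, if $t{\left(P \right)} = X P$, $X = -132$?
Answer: $-8192$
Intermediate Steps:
$t{\left(P \right)} = - 132 P$
$-21524 + t{\left(-101 \right)} = -21524 - -13332 = -21524 + 13332 = -8192$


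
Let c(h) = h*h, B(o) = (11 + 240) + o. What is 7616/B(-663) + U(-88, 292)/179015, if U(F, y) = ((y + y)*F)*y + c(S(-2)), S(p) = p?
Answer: -377301988/3687709 ≈ -102.31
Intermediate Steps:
B(o) = 251 + o
c(h) = h²
U(F, y) = 4 + 2*F*y² (U(F, y) = ((y + y)*F)*y + (-2)² = ((2*y)*F)*y + 4 = (2*F*y)*y + 4 = 2*F*y² + 4 = 4 + 2*F*y²)
7616/B(-663) + U(-88, 292)/179015 = 7616/(251 - 663) + (4 + 2*(-88)*292²)/179015 = 7616/(-412) + (4 + 2*(-88)*85264)*(1/179015) = 7616*(-1/412) + (4 - 15006464)*(1/179015) = -1904/103 - 15006460*1/179015 = -1904/103 - 3001292/35803 = -377301988/3687709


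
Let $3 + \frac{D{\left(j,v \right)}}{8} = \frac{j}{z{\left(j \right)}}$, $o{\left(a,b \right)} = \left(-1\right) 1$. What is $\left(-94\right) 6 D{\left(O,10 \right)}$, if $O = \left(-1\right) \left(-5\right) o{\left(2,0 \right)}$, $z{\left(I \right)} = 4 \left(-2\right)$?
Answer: $10716$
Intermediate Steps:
$z{\left(I \right)} = -8$
$o{\left(a,b \right)} = -1$
$O = -5$ ($O = \left(-1\right) \left(-5\right) \left(-1\right) = 5 \left(-1\right) = -5$)
$D{\left(j,v \right)} = -24 - j$ ($D{\left(j,v \right)} = -24 + 8 \frac{j}{-8} = -24 + 8 j \left(- \frac{1}{8}\right) = -24 + 8 \left(- \frac{j}{8}\right) = -24 - j$)
$\left(-94\right) 6 D{\left(O,10 \right)} = \left(-94\right) 6 \left(-24 - -5\right) = - 564 \left(-24 + 5\right) = \left(-564\right) \left(-19\right) = 10716$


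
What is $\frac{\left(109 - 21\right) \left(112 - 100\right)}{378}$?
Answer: $\frac{176}{63} \approx 2.7937$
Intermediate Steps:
$\frac{\left(109 - 21\right) \left(112 - 100\right)}{378} = \frac{88 \cdot 12}{378} = \frac{1}{378} \cdot 1056 = \frac{176}{63}$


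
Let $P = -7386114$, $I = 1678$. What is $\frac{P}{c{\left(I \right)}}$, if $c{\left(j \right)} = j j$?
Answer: $- \frac{3693057}{1407842} \approx -2.6232$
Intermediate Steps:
$c{\left(j \right)} = j^{2}$
$\frac{P}{c{\left(I \right)}} = - \frac{7386114}{1678^{2}} = - \frac{7386114}{2815684} = \left(-7386114\right) \frac{1}{2815684} = - \frac{3693057}{1407842}$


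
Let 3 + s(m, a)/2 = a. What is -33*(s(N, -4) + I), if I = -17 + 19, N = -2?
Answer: 396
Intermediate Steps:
s(m, a) = -6 + 2*a
I = 2
-33*(s(N, -4) + I) = -33*((-6 + 2*(-4)) + 2) = -33*((-6 - 8) + 2) = -33*(-14 + 2) = -33*(-12) = 396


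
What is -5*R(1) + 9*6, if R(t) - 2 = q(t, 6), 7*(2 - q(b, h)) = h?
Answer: 268/7 ≈ 38.286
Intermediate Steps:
q(b, h) = 2 - h/7
R(t) = 22/7 (R(t) = 2 + (2 - ⅐*6) = 2 + (2 - 6/7) = 2 + 8/7 = 22/7)
-5*R(1) + 9*6 = -5*22/7 + 9*6 = -110/7 + 54 = 268/7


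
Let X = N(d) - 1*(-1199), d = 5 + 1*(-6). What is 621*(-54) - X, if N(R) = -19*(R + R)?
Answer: -34771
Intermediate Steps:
d = -1 (d = 5 - 6 = -1)
N(R) = -38*R
X = 1237 (X = -38*(-1) - 1*(-1199) = 38 + 1199 = 1237)
621*(-54) - X = 621*(-54) - 1*1237 = -33534 - 1237 = -34771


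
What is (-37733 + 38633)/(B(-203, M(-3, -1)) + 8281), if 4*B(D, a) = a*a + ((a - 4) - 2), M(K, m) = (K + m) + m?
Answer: 200/1841 ≈ 0.10864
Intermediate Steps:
M(K, m) = K + 2*m
B(D, a) = -3/2 + a/4 + a²/4 (B(D, a) = (a*a + ((a - 4) - 2))/4 = (a² + ((-4 + a) - 2))/4 = (a² + (-6 + a))/4 = (-6 + a + a²)/4 = -3/2 + a/4 + a²/4)
(-37733 + 38633)/(B(-203, M(-3, -1)) + 8281) = (-37733 + 38633)/((-3/2 + (-3 + 2*(-1))/4 + (-3 + 2*(-1))²/4) + 8281) = 900/((-3/2 + (-3 - 2)/4 + (-3 - 2)²/4) + 8281) = 900/((-3/2 + (¼)*(-5) + (¼)*(-5)²) + 8281) = 900/((-3/2 - 5/4 + (¼)*25) + 8281) = 900/((-3/2 - 5/4 + 25/4) + 8281) = 900/(7/2 + 8281) = 900/(16569/2) = 900*(2/16569) = 200/1841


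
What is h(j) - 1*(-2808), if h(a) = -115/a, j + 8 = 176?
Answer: 471629/168 ≈ 2807.3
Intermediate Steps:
j = 168 (j = -8 + 176 = 168)
h(j) - 1*(-2808) = -115/168 - 1*(-2808) = -115*1/168 + 2808 = -115/168 + 2808 = 471629/168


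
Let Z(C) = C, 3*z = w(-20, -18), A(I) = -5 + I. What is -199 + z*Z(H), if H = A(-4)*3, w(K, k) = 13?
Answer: -316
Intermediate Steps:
z = 13/3 (z = (1/3)*13 = 13/3 ≈ 4.3333)
H = -27 (H = (-5 - 4)*3 = -9*3 = -27)
-199 + z*Z(H) = -199 + (13/3)*(-27) = -199 - 117 = -316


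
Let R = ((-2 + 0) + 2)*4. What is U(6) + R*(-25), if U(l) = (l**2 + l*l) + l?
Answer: 78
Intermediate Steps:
U(l) = l + 2*l**2 (U(l) = (l**2 + l**2) + l = 2*l**2 + l = l + 2*l**2)
R = 0 (R = (-2 + 2)*4 = 0*4 = 0)
U(6) + R*(-25) = 6*(1 + 2*6) + 0*(-25) = 6*(1 + 12) + 0 = 6*13 + 0 = 78 + 0 = 78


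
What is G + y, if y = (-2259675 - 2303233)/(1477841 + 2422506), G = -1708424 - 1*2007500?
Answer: -14493397588536/3900347 ≈ -3.7159e+6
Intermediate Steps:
G = -3715924 (G = -1708424 - 2007500 = -3715924)
y = -4562908/3900347 ≈ -1.1699
G + y = -3715924 - 4562908/3900347 = -14493397588536/3900347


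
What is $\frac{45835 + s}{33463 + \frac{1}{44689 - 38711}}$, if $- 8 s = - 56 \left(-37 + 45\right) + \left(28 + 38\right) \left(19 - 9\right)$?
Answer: $\frac{91281071}{66680605} \approx 1.3689$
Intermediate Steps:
$s = - \frac{53}{2}$ ($s = - \frac{- 56 \left(-37 + 45\right) + \left(28 + 38\right) \left(19 - 9\right)}{8} = - \frac{\left(-56\right) 8 + 66 \cdot 10}{8} = - \frac{-448 + 660}{8} = \left(- \frac{1}{8}\right) 212 = - \frac{53}{2} \approx -26.5$)
$\frac{45835 + s}{33463 + \frac{1}{44689 - 38711}} = \frac{45835 - \frac{53}{2}}{33463 + \frac{1}{44689 - 38711}} = \frac{91617}{2 \left(33463 + \frac{1}{5978}\right)} = \frac{91617}{2 \cdot \frac{200041815}{5978}} = \frac{91617}{2} \cdot \frac{5978}{200041815} = \frac{91281071}{66680605}$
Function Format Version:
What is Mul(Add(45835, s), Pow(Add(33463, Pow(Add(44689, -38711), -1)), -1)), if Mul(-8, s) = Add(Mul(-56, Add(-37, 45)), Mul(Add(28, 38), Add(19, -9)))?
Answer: Rational(91281071, 66680605) ≈ 1.3689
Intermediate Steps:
s = Rational(-53, 2) (s = Mul(Rational(-1, 8), Add(Mul(-56, Add(-37, 45)), Mul(Add(28, 38), Add(19, -9)))) = Mul(Rational(-1, 8), Add(Mul(-56, 8), Mul(66, 10))) = Mul(Rational(-1, 8), Add(-448, 660)) = Mul(Rational(-1, 8), 212) = Rational(-53, 2) ≈ -26.500)
Mul(Add(45835, s), Pow(Add(33463, Pow(Add(44689, -38711), -1)), -1)) = Mul(Add(45835, Rational(-53, 2)), Pow(Add(33463, Pow(Add(44689, -38711), -1)), -1)) = Mul(Rational(91617, 2), Pow(Add(33463, Pow(5978, -1)), -1)) = Mul(Rational(91617, 2), Pow(Add(33463, Rational(1, 5978)), -1)) = Mul(Rational(91617, 2), Pow(Rational(200041815, 5978), -1)) = Mul(Rational(91617, 2), Rational(5978, 200041815)) = Rational(91281071, 66680605)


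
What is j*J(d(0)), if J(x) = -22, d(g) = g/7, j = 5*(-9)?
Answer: 990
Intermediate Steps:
j = -45
d(g) = g/7 (d(g) = g*(1/7) = g/7)
j*J(d(0)) = -45*(-22) = 990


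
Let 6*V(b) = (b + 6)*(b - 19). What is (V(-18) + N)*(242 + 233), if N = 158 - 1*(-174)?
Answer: 192850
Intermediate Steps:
N = 332 (N = 158 + 174 = 332)
V(b) = (-19 + b)*(6 + b)/6 (V(b) = ((b + 6)*(b - 19))/6 = ((6 + b)*(-19 + b))/6 = ((-19 + b)*(6 + b))/6 = (-19 + b)*(6 + b)/6)
(V(-18) + N)*(242 + 233) = ((-19 - 13/6*(-18) + (⅙)*(-18)²) + 332)*(242 + 233) = ((-19 + 39 + (⅙)*324) + 332)*475 = ((-19 + 39 + 54) + 332)*475 = (74 + 332)*475 = 406*475 = 192850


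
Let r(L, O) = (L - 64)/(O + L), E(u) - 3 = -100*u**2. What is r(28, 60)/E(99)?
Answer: 3/7187378 ≈ 4.1740e-7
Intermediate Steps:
E(u) = 3 - 100*u**2
r(L, O) = (-64 + L)/(L + O)
r(28, 60)/E(99) = ((-64 + 28)/(28 + 60))/(3 - 100*99**2) = (-36/88)/(3 - 100*9801) = ((1/88)*(-36))/(3 - 980100) = -9/22/(-980097) = -9/22*(-1/980097) = 3/7187378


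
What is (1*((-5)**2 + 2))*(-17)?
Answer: -459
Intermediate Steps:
(1*((-5)**2 + 2))*(-17) = (1*(25 + 2))*(-17) = (1*27)*(-17) = 27*(-17) = -459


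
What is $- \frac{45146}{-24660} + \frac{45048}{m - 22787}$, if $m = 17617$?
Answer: $- \frac{43873943}{6374610} \approx -6.8826$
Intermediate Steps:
$- \frac{45146}{-24660} + \frac{45048}{m - 22787} = - \frac{45146}{-24660} + \frac{45048}{17617 - 22787} = \left(-45146\right) \left(- \frac{1}{24660}\right) + \frac{45048}{17617 - 22787} = \frac{22573}{12330} + \frac{45048}{-5170} = \frac{22573}{12330} + 45048 \left(- \frac{1}{5170}\right) = \frac{22573}{12330} - \frac{22524}{2585} = - \frac{43873943}{6374610}$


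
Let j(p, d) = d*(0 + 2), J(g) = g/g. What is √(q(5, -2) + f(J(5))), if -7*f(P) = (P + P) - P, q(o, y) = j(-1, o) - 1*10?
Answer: I*√7/7 ≈ 0.37796*I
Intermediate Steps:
J(g) = 1
j(p, d) = 2*d (j(p, d) = d*2 = 2*d)
q(o, y) = -10 + 2*o (q(o, y) = 2*o - 1*10 = 2*o - 10 = -10 + 2*o)
f(P) = -P/7 (f(P) = -((P + P) - P)/7 = -(2*P - P)/7 = -P/7)
√(q(5, -2) + f(J(5))) = √((-10 + 2*5) - ⅐*1) = √((-10 + 10) - ⅐) = √(0 - ⅐) = √(-⅐) = I*√7/7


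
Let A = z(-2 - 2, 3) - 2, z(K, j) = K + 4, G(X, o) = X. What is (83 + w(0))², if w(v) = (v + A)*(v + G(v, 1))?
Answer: 6889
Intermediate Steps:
z(K, j) = 4 + K
A = -2 (A = (4 + (-2 - 2)) - 2 = (4 - 4) - 2 = 0 - 2 = -2)
w(v) = 2*v*(-2 + v) (w(v) = (v - 2)*(v + v) = (-2 + v)*(2*v) = 2*v*(-2 + v))
(83 + w(0))² = (83 + 2*0*(-2 + 0))² = (83 + 2*0*(-2))² = (83 + 0)² = 83² = 6889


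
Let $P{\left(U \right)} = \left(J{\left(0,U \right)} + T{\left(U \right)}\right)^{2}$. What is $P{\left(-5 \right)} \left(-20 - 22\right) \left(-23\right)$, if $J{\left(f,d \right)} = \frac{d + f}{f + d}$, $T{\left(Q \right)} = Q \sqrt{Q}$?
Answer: $-119784 - 9660 i \sqrt{5} \approx -1.1978 \cdot 10^{5} - 21600.0 i$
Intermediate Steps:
$T{\left(Q \right)} = Q^{\frac{3}{2}}$
$J{\left(f,d \right)} = 1$ ($J{\left(f,d \right)} = \frac{d + f}{d + f} = 1$)
$P{\left(U \right)} = \left(1 + U^{\frac{3}{2}}\right)^{2}$
$P{\left(-5 \right)} \left(-20 - 22\right) \left(-23\right) = \left(1 + \left(-5\right)^{\frac{3}{2}}\right)^{2} \left(-20 - 22\right) \left(-23\right) = \left(1 - 5 i \sqrt{5}\right)^{2} \left(-42\right) \left(-23\right) = - 42 \left(1 - 5 i \sqrt{5}\right)^{2} \left(-23\right) = 966 \left(1 - 5 i \sqrt{5}\right)^{2}$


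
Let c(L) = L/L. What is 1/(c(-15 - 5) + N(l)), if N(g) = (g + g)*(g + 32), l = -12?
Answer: -1/479 ≈ -0.0020877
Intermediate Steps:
c(L) = 1
N(g) = 2*g*(32 + g) (N(g) = (2*g)*(32 + g) = 2*g*(32 + g))
1/(c(-15 - 5) + N(l)) = 1/(1 + 2*(-12)*(32 - 12)) = 1/(1 + 2*(-12)*20) = 1/(1 - 480) = 1/(-479) = -1/479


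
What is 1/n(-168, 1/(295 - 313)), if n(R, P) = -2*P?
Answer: 9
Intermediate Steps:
1/n(-168, 1/(295 - 313)) = 1/(-2/(295 - 313)) = 1/(-2/(-18)) = 1/(-2*(-1/18)) = 1/(1/9) = 9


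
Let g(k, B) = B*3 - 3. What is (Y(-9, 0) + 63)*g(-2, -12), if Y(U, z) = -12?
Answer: -1989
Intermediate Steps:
g(k, B) = -3 + 3*B (g(k, B) = 3*B - 3 = -3 + 3*B)
(Y(-9, 0) + 63)*g(-2, -12) = (-12 + 63)*(-3 + 3*(-12)) = 51*(-3 - 36) = 51*(-39) = -1989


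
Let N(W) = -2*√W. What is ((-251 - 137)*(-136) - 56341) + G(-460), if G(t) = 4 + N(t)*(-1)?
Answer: -3569 + 4*I*√115 ≈ -3569.0 + 42.895*I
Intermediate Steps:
G(t) = 4 + 2*√t (G(t) = 4 - 2*√t*(-1) = 4 + 2*√t)
((-251 - 137)*(-136) - 56341) + G(-460) = ((-251 - 137)*(-136) - 56341) + (4 + 2*√(-460)) = (-388*(-136) - 56341) + (4 + 2*(2*I*√115)) = (52768 - 56341) + (4 + 4*I*√115) = -3573 + (4 + 4*I*√115) = -3569 + 4*I*√115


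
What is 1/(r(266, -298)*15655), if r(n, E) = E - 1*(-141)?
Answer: -1/2457835 ≈ -4.0686e-7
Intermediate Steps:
r(n, E) = 141 + E (r(n, E) = E + 141 = 141 + E)
1/(r(266, -298)*15655) = 1/((141 - 298)*15655) = (1/15655)/(-157) = -1/157*1/15655 = -1/2457835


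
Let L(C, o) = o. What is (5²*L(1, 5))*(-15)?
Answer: -1875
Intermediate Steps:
(5²*L(1, 5))*(-15) = (5²*5)*(-15) = (25*5)*(-15) = 125*(-15) = -1875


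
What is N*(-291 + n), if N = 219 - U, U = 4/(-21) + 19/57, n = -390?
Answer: -1043292/7 ≈ -1.4904e+5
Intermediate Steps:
U = ⅐ (U = 4*(-1/21) + 19*(1/57) = -4/21 + ⅓ = ⅐ ≈ 0.14286)
N = 1532/7 (N = 219 - 1*⅐ = 219 - ⅐ = 1532/7 ≈ 218.86)
N*(-291 + n) = 1532*(-291 - 390)/7 = (1532/7)*(-681) = -1043292/7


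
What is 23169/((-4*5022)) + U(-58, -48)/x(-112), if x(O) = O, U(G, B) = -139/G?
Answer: -6387419/5437152 ≈ -1.1748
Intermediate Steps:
23169/((-4*5022)) + U(-58, -48)/x(-112) = 23169/((-4*5022)) - 139/(-58)/(-112) = 23169/(-20088) - 139*(-1/58)*(-1/112) = 23169*(-1/20088) + (139/58)*(-1/112) = -7723/6696 - 139/6496 = -6387419/5437152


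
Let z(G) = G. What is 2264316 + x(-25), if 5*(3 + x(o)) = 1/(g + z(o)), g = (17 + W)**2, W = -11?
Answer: 124537216/55 ≈ 2.2643e+6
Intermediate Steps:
g = 36 (g = (17 - 11)**2 = 6**2 = 36)
x(o) = -3 + 1/(5*(36 + o))
2264316 + x(-25) = 2264316 + (-539 - 15*(-25))/(5*(36 - 25)) = 2264316 + (1/5)*(-539 + 375)/11 = 2264316 + (1/5)*(1/11)*(-164) = 2264316 - 164/55 = 124537216/55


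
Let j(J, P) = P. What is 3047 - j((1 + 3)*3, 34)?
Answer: 3013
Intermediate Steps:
3047 - j((1 + 3)*3, 34) = 3047 - 1*34 = 3047 - 34 = 3013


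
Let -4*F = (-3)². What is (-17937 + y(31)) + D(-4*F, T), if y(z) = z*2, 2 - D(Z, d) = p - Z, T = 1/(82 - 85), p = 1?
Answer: -17865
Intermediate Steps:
T = -⅓ (T = 1/(-3) = -⅓ ≈ -0.33333)
F = -9/4 (F = -¼*(-3)² = -¼*9 = -9/4 ≈ -2.2500)
D(Z, d) = 1 + Z (D(Z, d) = 2 - (1 - Z) = 2 + (-1 + Z) = 1 + Z)
y(z) = 2*z
(-17937 + y(31)) + D(-4*F, T) = (-17937 + 2*31) + (1 - 4*(-9/4)) = (-17937 + 62) + (1 + 9) = -17875 + 10 = -17865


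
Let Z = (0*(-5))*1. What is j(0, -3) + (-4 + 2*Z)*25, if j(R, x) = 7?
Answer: -93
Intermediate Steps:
Z = 0 (Z = 0*1 = 0)
j(0, -3) + (-4 + 2*Z)*25 = 7 + (-4 + 2*0)*25 = 7 + (-4 + 0)*25 = 7 - 4*25 = 7 - 100 = -93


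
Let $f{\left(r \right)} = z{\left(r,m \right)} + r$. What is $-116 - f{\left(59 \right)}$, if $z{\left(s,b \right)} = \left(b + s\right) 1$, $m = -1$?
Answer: $-233$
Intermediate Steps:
$z{\left(s,b \right)} = b + s$
$f{\left(r \right)} = -1 + 2 r$ ($f{\left(r \right)} = \left(-1 + r\right) + r = -1 + 2 r$)
$-116 - f{\left(59 \right)} = -116 - \left(-1 + 2 \cdot 59\right) = -116 - \left(-1 + 118\right) = -116 - 117 = -233$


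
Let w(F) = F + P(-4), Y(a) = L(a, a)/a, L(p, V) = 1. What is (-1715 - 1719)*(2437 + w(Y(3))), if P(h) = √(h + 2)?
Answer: -25109408/3 - 3434*I*√2 ≈ -8.3698e+6 - 4856.4*I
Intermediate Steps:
P(h) = √(2 + h)
Y(a) = 1/a
w(F) = F + I*√2 (w(F) = F + √(2 - 4) = F + √(-2) = F + I*√2)
(-1715 - 1719)*(2437 + w(Y(3))) = (-1715 - 1719)*(2437 + (1/3 + I*√2)) = -3434*(2437 + (⅓ + I*√2)) = -3434*(7312/3 + I*√2) = -25109408/3 - 3434*I*√2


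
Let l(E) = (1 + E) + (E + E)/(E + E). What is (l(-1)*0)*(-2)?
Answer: 0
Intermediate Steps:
l(E) = 2 + E (l(E) = (1 + E) + (2*E)/((2*E)) = (1 + E) + (2*E)*(1/(2*E)) = (1 + E) + 1 = 2 + E)
(l(-1)*0)*(-2) = ((2 - 1)*0)*(-2) = (1*0)*(-2) = 0*(-2) = 0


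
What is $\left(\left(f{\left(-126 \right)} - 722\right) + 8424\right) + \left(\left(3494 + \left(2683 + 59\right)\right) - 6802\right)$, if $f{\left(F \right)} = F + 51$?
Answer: $7061$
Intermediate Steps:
$f{\left(F \right)} = 51 + F$
$\left(\left(f{\left(-126 \right)} - 722\right) + 8424\right) + \left(\left(3494 + \left(2683 + 59\right)\right) - 6802\right) = \left(\left(\left(51 - 126\right) - 722\right) + 8424\right) + \left(\left(3494 + \left(2683 + 59\right)\right) - 6802\right) = \left(\left(-75 - 722\right) + 8424\right) + \left(\left(3494 + 2742\right) - 6802\right) = \left(-797 + 8424\right) + \left(6236 - 6802\right) = 7627 - 566 = 7061$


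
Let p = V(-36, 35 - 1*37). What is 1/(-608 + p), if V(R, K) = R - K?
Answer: -1/642 ≈ -0.0015576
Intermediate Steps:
p = -34 (p = -36 - (35 - 1*37) = -36 - (35 - 37) = -36 - 1*(-2) = -36 + 2 = -34)
1/(-608 + p) = 1/(-608 - 34) = 1/(-642) = -1/642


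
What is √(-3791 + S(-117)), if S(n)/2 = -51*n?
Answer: √8143 ≈ 90.239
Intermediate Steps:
S(n) = -102*n (S(n) = 2*(-51*n) = -102*n)
√(-3791 + S(-117)) = √(-3791 - 102*(-117)) = √(-3791 + 11934) = √8143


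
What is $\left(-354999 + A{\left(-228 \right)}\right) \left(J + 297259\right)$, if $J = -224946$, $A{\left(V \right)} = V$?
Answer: $-25687530051$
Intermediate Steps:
$\left(-354999 + A{\left(-228 \right)}\right) \left(J + 297259\right) = \left(-354999 - 228\right) \left(-224946 + 297259\right) = \left(-355227\right) 72313 = -25687530051$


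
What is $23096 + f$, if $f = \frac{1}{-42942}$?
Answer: $\frac{991788431}{42942} \approx 23096.0$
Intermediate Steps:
$f = - \frac{1}{42942} \approx -2.3287 \cdot 10^{-5}$
$23096 + f = 23096 - \frac{1}{42942} = \frac{991788431}{42942}$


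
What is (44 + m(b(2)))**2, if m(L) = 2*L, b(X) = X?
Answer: 2304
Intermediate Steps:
(44 + m(b(2)))**2 = (44 + 2*2)**2 = (44 + 4)**2 = 48**2 = 2304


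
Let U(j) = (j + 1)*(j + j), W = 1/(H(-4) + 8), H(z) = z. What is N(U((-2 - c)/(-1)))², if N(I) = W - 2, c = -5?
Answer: 49/16 ≈ 3.0625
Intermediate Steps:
W = ¼ (W = 1/(-4 + 8) = 1/4 = ¼ ≈ 0.25000)
U(j) = 2*j*(1 + j) (U(j) = (1 + j)*(2*j) = 2*j*(1 + j))
N(I) = -7/4 (N(I) = ¼ - 2 = -7/4)
N(U((-2 - c)/(-1)))² = (-7/4)² = 49/16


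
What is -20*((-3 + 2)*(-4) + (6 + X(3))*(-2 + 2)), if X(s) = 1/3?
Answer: -80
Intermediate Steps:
X(s) = ⅓
-20*((-3 + 2)*(-4) + (6 + X(3))*(-2 + 2)) = -20*((-3 + 2)*(-4) + (6 + ⅓)*(-2 + 2)) = -20*(-1*(-4) + (19/3)*0) = -20*(4 + 0) = -20*4 = -80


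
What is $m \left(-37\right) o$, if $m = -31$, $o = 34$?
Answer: $38998$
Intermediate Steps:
$m \left(-37\right) o = \left(-31\right) \left(-37\right) 34 = 1147 \cdot 34 = 38998$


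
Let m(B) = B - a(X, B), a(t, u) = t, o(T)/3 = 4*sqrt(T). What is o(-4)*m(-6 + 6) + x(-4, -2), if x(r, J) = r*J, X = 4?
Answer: 8 - 96*I ≈ 8.0 - 96.0*I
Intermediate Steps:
x(r, J) = J*r
o(T) = 12*sqrt(T) (o(T) = 3*(4*sqrt(T)) = 12*sqrt(T))
m(B) = -4 + B (m(B) = B - 1*4 = B - 4 = -4 + B)
o(-4)*m(-6 + 6) + x(-4, -2) = (12*sqrt(-4))*(-4 + (-6 + 6)) - 2*(-4) = (12*(2*I))*(-4 + 0) + 8 = (24*I)*(-4) + 8 = -96*I + 8 = 8 - 96*I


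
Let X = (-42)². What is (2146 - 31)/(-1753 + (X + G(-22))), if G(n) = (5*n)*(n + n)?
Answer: 235/539 ≈ 0.43599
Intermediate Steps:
G(n) = 10*n² (G(n) = (5*n)*(2*n) = 10*n²)
X = 1764
(2146 - 31)/(-1753 + (X + G(-22))) = (2146 - 31)/(-1753 + (1764 + 10*(-22)²)) = 2115/(-1753 + (1764 + 10*484)) = 2115/(-1753 + (1764 + 4840)) = 2115/(-1753 + 6604) = 2115/4851 = 2115*(1/4851) = 235/539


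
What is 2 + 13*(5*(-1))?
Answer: -63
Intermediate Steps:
2 + 13*(5*(-1)) = 2 + 13*(-5) = 2 - 65 = -63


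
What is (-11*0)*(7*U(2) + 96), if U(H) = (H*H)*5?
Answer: 0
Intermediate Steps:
U(H) = 5*H² (U(H) = H²*5 = 5*H²)
(-11*0)*(7*U(2) + 96) = (-11*0)*(7*(5*2²) + 96) = 0*(7*(5*4) + 96) = 0*(7*20 + 96) = 0*(140 + 96) = 0*236 = 0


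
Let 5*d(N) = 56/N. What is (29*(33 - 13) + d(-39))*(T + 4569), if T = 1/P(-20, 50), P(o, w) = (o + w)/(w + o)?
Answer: 103322216/39 ≈ 2.6493e+6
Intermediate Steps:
P(o, w) = 1 (P(o, w) = (o + w)/(o + w) = 1)
d(N) = 56/(5*N) (d(N) = (56/N)/5 = 56/(5*N))
T = 1 (T = 1/1 = 1)
(29*(33 - 13) + d(-39))*(T + 4569) = (29*(33 - 13) + (56/5)/(-39))*(1 + 4569) = (29*20 + (56/5)*(-1/39))*4570 = (580 - 56/195)*4570 = (113044/195)*4570 = 103322216/39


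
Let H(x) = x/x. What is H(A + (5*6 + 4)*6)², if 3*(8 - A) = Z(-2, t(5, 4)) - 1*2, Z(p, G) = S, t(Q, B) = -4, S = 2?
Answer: 1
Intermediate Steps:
Z(p, G) = 2
A = 8 (A = 8 - (2 - 1*2)/3 = 8 - (2 - 2)/3 = 8 - ⅓*0 = 8 + 0 = 8)
H(x) = 1
H(A + (5*6 + 4)*6)² = 1² = 1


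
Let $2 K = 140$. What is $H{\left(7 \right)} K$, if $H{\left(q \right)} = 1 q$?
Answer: $490$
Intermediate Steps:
$K = 70$ ($K = \frac{1}{2} \cdot 140 = 70$)
$H{\left(q \right)} = q$
$H{\left(7 \right)} K = 7 \cdot 70 = 490$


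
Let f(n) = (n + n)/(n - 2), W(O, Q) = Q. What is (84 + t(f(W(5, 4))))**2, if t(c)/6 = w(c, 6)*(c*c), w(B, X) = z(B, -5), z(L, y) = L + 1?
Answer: 318096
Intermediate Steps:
z(L, y) = 1 + L
w(B, X) = 1 + B
f(n) = 2*n/(-2 + n) (f(n) = (2*n)/(-2 + n) = 2*n/(-2 + n))
t(c) = 6*c**2*(1 + c) (t(c) = 6*((1 + c)*(c*c)) = 6*((1 + c)*c**2) = 6*(c**2*(1 + c)) = 6*c**2*(1 + c))
(84 + t(f(W(5, 4))))**2 = (84 + 6*(2*4/(-2 + 4))**2*(1 + 2*4/(-2 + 4)))**2 = (84 + 6*(2*4/2)**2*(1 + 2*4/2))**2 = (84 + 6*(2*4*(1/2))**2*(1 + 2*4*(1/2)))**2 = (84 + 6*4**2*(1 + 4))**2 = (84 + 6*16*5)**2 = (84 + 480)**2 = 564**2 = 318096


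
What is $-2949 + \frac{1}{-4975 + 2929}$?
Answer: $- \frac{6033655}{2046} \approx -2949.0$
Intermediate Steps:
$-2949 + \frac{1}{-4975 + 2929} = -2949 + \frac{1}{-2046} = -2949 - \frac{1}{2046} = - \frac{6033655}{2046}$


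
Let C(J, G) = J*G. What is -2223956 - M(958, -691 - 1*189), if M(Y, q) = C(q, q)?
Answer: -2998356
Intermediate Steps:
C(J, G) = G*J
M(Y, q) = q² (M(Y, q) = q*q = q²)
-2223956 - M(958, -691 - 1*189) = -2223956 - (-691 - 1*189)² = -2223956 - (-691 - 189)² = -2223956 - 1*(-880)² = -2223956 - 1*774400 = -2223956 - 774400 = -2998356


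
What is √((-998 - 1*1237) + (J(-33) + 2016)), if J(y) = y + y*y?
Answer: 3*√93 ≈ 28.931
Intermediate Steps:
J(y) = y + y²
√((-998 - 1*1237) + (J(-33) + 2016)) = √((-998 - 1*1237) + (-33*(1 - 33) + 2016)) = √((-998 - 1237) + (-33*(-32) + 2016)) = √(-2235 + (1056 + 2016)) = √(-2235 + 3072) = √837 = 3*√93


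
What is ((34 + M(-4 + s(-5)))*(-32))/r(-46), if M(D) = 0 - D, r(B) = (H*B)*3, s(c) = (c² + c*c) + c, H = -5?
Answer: 112/345 ≈ 0.32464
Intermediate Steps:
s(c) = c + 2*c² (s(c) = (c² + c²) + c = 2*c² + c = c + 2*c²)
r(B) = -15*B (r(B) = -5*B*3 = -15*B)
M(D) = -D
((34 + M(-4 + s(-5)))*(-32))/r(-46) = ((34 - (-4 - 5*(1 + 2*(-5))))*(-32))/((-15*(-46))) = ((34 - (-4 - 5*(1 - 10)))*(-32))/690 = ((34 - (-4 - 5*(-9)))*(-32))*(1/690) = ((34 - (-4 + 45))*(-32))*(1/690) = ((34 - 1*41)*(-32))*(1/690) = ((34 - 41)*(-32))*(1/690) = -7*(-32)*(1/690) = 224*(1/690) = 112/345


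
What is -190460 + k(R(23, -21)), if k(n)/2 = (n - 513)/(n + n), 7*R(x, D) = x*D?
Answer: -4380386/23 ≈ -1.9045e+5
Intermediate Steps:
R(x, D) = D*x/7 (R(x, D) = (x*D)/7 = (D*x)/7 = D*x/7)
k(n) = (-513 + n)/n (k(n) = 2*((n - 513)/(n + n)) = 2*((-513 + n)/((2*n))) = 2*((-513 + n)*(1/(2*n))) = 2*((-513 + n)/(2*n)) = (-513 + n)/n)
-190460 + k(R(23, -21)) = -190460 + (-513 + (⅐)*(-21)*23)/(((⅐)*(-21)*23)) = -190460 + (-513 - 69)/(-69) = -190460 - 1/69*(-582) = -190460 + 194/23 = -4380386/23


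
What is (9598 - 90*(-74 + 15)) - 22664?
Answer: -7756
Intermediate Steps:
(9598 - 90*(-74 + 15)) - 22664 = (9598 - 90*(-59)) - 22664 = (9598 + 5310) - 22664 = 14908 - 22664 = -7756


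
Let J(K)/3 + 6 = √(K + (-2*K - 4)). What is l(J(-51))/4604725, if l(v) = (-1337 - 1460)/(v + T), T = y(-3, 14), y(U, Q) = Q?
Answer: -11188/1874123075 - 8391*√47/1874123075 ≈ -3.6664e-5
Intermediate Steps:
T = 14
J(K) = -18 + 3*√(-4 - K) (J(K) = -18 + 3*√(K + (-2*K - 4)) = -18 + 3*√(K + (-4 - 2*K)) = -18 + 3*√(-4 - K))
l(v) = -2797/(14 + v) (l(v) = (-1337 - 1460)/(v + 14) = -2797/(14 + v))
l(J(-51))/4604725 = -2797/(14 + (-18 + 3*√(-4 - 1*(-51))))/4604725 = -2797/(14 + (-18 + 3*√(-4 + 51)))*(1/4604725) = -2797/(14 + (-18 + 3*√47))*(1/4604725) = -2797/(-4 + 3*√47)*(1/4604725) = -2797/(4604725*(-4 + 3*√47))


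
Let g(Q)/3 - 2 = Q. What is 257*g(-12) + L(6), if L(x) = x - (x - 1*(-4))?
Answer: -7714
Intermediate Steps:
g(Q) = 6 + 3*Q
L(x) = -4 (L(x) = x - (x + 4) = x - (4 + x) = x + (-4 - x) = -4)
257*g(-12) + L(6) = 257*(6 + 3*(-12)) - 4 = 257*(6 - 36) - 4 = 257*(-30) - 4 = -7710 - 4 = -7714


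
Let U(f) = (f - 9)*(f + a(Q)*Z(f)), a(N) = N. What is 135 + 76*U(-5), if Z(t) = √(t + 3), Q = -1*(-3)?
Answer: 5455 - 3192*I*√2 ≈ 5455.0 - 4514.2*I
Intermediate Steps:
Q = 3
Z(t) = √(3 + t)
U(f) = (-9 + f)*(f + 3*√(3 + f)) (U(f) = (f - 9)*(f + 3*√(3 + f)) = (-9 + f)*(f + 3*√(3 + f)))
135 + 76*U(-5) = 135 + 76*((-5)² - 27*√(3 - 5) - 9*(-5) + 3*(-5)*√(3 - 5)) = 135 + 76*(25 - 27*I*√2 + 45 + 3*(-5)*√(-2)) = 135 + 76*(25 - 27*I*√2 + 45 + 3*(-5)*(I*√2)) = 135 + 76*(25 - 27*I*√2 + 45 - 15*I*√2) = 135 + 76*(70 - 42*I*√2) = 135 + (5320 - 3192*I*√2) = 5455 - 3192*I*√2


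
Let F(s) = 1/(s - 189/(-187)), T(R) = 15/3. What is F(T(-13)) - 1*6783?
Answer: -7623905/1124 ≈ -6782.8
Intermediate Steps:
T(R) = 5 (T(R) = 15*(1/3) = 5)
F(s) = 1/(189/187 + s) (F(s) = 1/(s - 189*(-1/187)) = 1/(s + 189/187) = 1/(189/187 + s))
F(T(-13)) - 1*6783 = 187/(189 + 187*5) - 1*6783 = 187/(189 + 935) - 6783 = 187/1124 - 6783 = -7623905/1124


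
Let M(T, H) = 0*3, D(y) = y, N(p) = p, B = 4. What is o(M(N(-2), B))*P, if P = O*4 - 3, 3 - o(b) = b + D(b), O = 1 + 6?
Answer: 75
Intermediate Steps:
M(T, H) = 0
O = 7
o(b) = 3 - 2*b (o(b) = 3 - (b + b) = 3 - 2*b)
P = 25 (P = 7*4 - 3 = 28 - 3 = 25)
o(M(N(-2), B))*P = (3 - 2*0)*25 = (3 + 0)*25 = 3*25 = 75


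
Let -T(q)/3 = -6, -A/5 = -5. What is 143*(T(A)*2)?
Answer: 5148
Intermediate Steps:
A = 25 (A = -5*(-5) = 25)
T(q) = 18 (T(q) = -3*(-6) = 18)
143*(T(A)*2) = 143*(18*2) = 143*36 = 5148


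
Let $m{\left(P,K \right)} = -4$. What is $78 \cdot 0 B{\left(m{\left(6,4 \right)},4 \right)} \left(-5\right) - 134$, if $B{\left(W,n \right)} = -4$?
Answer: $-134$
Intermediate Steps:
$78 \cdot 0 B{\left(m{\left(6,4 \right)},4 \right)} \left(-5\right) - 134 = 78 \cdot 0 \left(-4\right) \left(-5\right) - 134 = 78 \cdot 0 \left(-5\right) - 134 = 78 \cdot 0 - 134 = 0 - 134 = -134$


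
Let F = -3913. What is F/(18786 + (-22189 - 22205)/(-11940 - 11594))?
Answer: -6577753/31582437 ≈ -0.20827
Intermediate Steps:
F/(18786 + (-22189 - 22205)/(-11940 - 11594)) = -3913/(18786 + (-22189 - 22205)/(-11940 - 11594)) = -3913/(18786 - 44394/(-23534)) = -3913/(18786 - 44394*(-1/23534)) = -3913/(18786 + 3171/1681) = -3913/31582437/1681 = -3913*1681/31582437 = -6577753/31582437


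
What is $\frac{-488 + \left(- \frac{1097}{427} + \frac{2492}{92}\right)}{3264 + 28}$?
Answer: $- \frac{2275929}{16165366} \approx -0.14079$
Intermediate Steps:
$\frac{-488 + \left(- \frac{1097}{427} + \frac{2492}{92}\right)}{3264 + 28} = \frac{-488 + \left(\left(-1097\right) \frac{1}{427} + 2492 \cdot \frac{1}{92}\right)}{3292} = \left(-488 + \left(- \frac{1097}{427} + \frac{623}{23}\right)\right) \frac{1}{3292} = \left(-488 + \frac{240790}{9821}\right) \frac{1}{3292} = \left(- \frac{4551858}{9821}\right) \frac{1}{3292} = - \frac{2275929}{16165366}$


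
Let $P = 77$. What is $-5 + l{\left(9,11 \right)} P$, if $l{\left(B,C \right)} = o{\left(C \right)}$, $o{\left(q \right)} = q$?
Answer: $842$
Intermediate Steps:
$l{\left(B,C \right)} = C$
$-5 + l{\left(9,11 \right)} P = -5 + 11 \cdot 77 = -5 + 847 = 842$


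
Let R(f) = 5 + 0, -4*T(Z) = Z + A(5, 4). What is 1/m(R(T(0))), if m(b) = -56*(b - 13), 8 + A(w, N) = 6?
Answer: 1/448 ≈ 0.0022321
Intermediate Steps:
A(w, N) = -2 (A(w, N) = -8 + 6 = -2)
T(Z) = ½ - Z/4 (T(Z) = -(Z - 2)/4 = -(-2 + Z)/4 = ½ - Z/4)
R(f) = 5
m(b) = 728 - 56*b (m(b) = -56*(-13 + b) = 728 - 56*b)
1/m(R(T(0))) = 1/(728 - 56*5) = 1/(728 - 280) = 1/448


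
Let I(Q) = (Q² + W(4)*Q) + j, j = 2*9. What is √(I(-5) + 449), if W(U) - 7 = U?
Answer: √437 ≈ 20.905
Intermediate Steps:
W(U) = 7 + U
j = 18
I(Q) = 18 + Q² + 11*Q (I(Q) = (Q² + (7 + 4)*Q) + 18 = (Q² + 11*Q) + 18 = 18 + Q² + 11*Q)
√(I(-5) + 449) = √((18 + (-5)² + 11*(-5)) + 449) = √((18 + 25 - 55) + 449) = √(-12 + 449) = √437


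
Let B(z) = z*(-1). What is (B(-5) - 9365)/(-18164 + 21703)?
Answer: -9360/3539 ≈ -2.6448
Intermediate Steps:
B(z) = -z
(B(-5) - 9365)/(-18164 + 21703) = (-1*(-5) - 9365)/(-18164 + 21703) = (5 - 9365)/3539 = -9360*1/3539 = -9360/3539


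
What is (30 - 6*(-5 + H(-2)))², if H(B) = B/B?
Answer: 2916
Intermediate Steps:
H(B) = 1
(30 - 6*(-5 + H(-2)))² = (30 - 6*(-5 + 1))² = (30 - 6*(-4))² = (30 + 24)² = 54² = 2916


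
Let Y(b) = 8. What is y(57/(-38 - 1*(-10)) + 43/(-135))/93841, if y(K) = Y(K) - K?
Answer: 39139/354718980 ≈ 0.00011034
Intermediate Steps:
y(K) = 8 - K
y(57/(-38 - 1*(-10)) + 43/(-135))/93841 = (8 - (57/(-38 - 1*(-10)) + 43/(-135)))/93841 = (8 - (57/(-38 + 10) + 43*(-1/135)))*(1/93841) = (8 - (57/(-28) - 43/135))*(1/93841) = (8 - (57*(-1/28) - 43/135))*(1/93841) = (8 - (-57/28 - 43/135))*(1/93841) = (8 - 1*(-8899/3780))*(1/93841) = (8 + 8899/3780)*(1/93841) = (39139/3780)*(1/93841) = 39139/354718980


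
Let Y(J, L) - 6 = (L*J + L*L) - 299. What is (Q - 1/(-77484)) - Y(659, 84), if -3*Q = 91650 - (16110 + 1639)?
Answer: -6721943623/77484 ≈ -86753.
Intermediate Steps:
Y(J, L) = -293 + L² + J*L (Y(J, L) = 6 + ((L*J + L*L) - 299) = 6 + ((J*L + L²) - 299) = 6 + ((L² + J*L) - 299) = 6 + (-299 + L² + J*L) = -293 + L² + J*L)
Q = -73901/3 (Q = -(91650 - (16110 + 1639))/3 = -(91650 - 1*17749)/3 = -(91650 - 17749)/3 = -⅓*73901 = -73901/3 ≈ -24634.)
(Q - 1/(-77484)) - Y(659, 84) = (-73901/3 - 1/(-77484)) - (-293 + 84² + 659*84) = (-73901/3 - 1*(-1/77484)) - (-293 + 7056 + 55356) = (-73901/3 + 1/77484) - 1*62119 = -1908715027/77484 - 62119 = -6721943623/77484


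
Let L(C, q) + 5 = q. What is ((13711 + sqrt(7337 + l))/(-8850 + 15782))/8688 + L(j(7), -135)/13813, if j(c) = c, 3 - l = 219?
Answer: -8242140197/831890908608 + sqrt(7121)/60225216 ≈ -0.0099063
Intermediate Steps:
l = -216 (l = 3 - 1*219 = 3 - 219 = -216)
L(C, q) = -5 + q
((13711 + sqrt(7337 + l))/(-8850 + 15782))/8688 + L(j(7), -135)/13813 = ((13711 + sqrt(7337 - 216))/(-8850 + 15782))/8688 + (-5 - 135)/13813 = ((13711 + sqrt(7121))/6932)*(1/8688) - 140*1/13813 = ((13711 + sqrt(7121))*(1/6932))*(1/8688) - 140/13813 = (13711/6932 + sqrt(7121)/6932)*(1/8688) - 140/13813 = (13711/60225216 + sqrt(7121)/60225216) - 140/13813 = -8242140197/831890908608 + sqrt(7121)/60225216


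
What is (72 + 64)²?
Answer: 18496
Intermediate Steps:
(72 + 64)² = 136² = 18496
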